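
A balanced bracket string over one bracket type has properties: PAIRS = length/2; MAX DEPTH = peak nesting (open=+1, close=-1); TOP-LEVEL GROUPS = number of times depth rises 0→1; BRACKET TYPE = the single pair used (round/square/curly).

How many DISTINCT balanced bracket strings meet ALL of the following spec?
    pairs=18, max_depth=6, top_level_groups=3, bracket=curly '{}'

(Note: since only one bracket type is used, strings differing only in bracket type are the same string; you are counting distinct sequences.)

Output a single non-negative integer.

Answer: 25430023

Derivation:
Spec: pairs=18 depth=6 groups=3
Count(depth <= 6) = 63162354
Count(depth <= 5) = 37732331
Count(depth == 6) = 63162354 - 37732331 = 25430023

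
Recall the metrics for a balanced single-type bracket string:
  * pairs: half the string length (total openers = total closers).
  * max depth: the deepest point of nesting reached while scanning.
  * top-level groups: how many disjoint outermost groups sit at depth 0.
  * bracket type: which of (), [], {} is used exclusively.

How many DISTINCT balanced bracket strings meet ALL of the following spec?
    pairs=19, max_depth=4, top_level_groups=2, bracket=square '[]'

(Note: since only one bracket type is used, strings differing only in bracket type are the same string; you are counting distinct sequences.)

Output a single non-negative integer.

Spec: pairs=19 depth=4 groups=2
Count(depth <= 4) = 23507190
Count(depth <= 3) = 655360
Count(depth == 4) = 23507190 - 655360 = 22851830

Answer: 22851830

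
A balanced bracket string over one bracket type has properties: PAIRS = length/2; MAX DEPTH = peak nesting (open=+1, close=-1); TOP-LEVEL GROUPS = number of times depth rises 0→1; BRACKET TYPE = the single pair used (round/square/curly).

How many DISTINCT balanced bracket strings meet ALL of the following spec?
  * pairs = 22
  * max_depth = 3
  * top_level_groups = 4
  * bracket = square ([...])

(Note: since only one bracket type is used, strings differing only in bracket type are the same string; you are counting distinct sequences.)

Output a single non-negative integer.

Answer: 36174542

Derivation:
Spec: pairs=22 depth=3 groups=4
Count(depth <= 3) = 36175872
Count(depth <= 2) = 1330
Count(depth == 3) = 36175872 - 1330 = 36174542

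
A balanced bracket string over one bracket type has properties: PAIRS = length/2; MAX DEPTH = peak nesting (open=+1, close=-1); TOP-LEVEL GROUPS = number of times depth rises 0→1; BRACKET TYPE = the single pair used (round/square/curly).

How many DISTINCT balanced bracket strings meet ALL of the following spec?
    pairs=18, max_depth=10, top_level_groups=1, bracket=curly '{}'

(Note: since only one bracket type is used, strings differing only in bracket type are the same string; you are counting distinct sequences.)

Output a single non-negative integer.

Spec: pairs=18 depth=10 groups=1
Count(depth <= 10) = 126676726
Count(depth <= 9) = 120902914
Count(depth == 10) = 126676726 - 120902914 = 5773812

Answer: 5773812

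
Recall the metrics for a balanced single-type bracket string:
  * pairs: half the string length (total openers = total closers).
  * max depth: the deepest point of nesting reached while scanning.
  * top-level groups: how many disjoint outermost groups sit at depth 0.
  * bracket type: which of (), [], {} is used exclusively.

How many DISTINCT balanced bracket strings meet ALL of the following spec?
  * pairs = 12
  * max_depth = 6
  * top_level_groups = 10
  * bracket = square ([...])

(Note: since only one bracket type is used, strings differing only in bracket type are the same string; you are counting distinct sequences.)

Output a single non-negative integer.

Answer: 0

Derivation:
Spec: pairs=12 depth=6 groups=10
Count(depth <= 6) = 65
Count(depth <= 5) = 65
Count(depth == 6) = 65 - 65 = 0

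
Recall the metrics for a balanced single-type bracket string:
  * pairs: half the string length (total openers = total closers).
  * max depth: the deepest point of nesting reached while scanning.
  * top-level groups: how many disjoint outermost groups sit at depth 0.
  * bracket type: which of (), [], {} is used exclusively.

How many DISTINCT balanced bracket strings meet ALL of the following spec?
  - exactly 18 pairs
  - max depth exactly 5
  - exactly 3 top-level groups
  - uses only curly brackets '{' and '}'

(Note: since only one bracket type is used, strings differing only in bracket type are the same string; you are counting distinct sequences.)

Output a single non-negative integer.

Spec: pairs=18 depth=5 groups=3
Count(depth <= 5) = 37732331
Count(depth <= 4) = 12168028
Count(depth == 5) = 37732331 - 12168028 = 25564303

Answer: 25564303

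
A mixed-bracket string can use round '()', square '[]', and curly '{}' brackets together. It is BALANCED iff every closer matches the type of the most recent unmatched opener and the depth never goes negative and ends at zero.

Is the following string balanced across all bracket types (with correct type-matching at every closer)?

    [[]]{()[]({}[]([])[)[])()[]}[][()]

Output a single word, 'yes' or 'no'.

pos 0: push '['; stack = [
pos 1: push '['; stack = [[
pos 2: ']' matches '['; pop; stack = [
pos 3: ']' matches '['; pop; stack = (empty)
pos 4: push '{'; stack = {
pos 5: push '('; stack = {(
pos 6: ')' matches '('; pop; stack = {
pos 7: push '['; stack = {[
pos 8: ']' matches '['; pop; stack = {
pos 9: push '('; stack = {(
pos 10: push '{'; stack = {({
pos 11: '}' matches '{'; pop; stack = {(
pos 12: push '['; stack = {([
pos 13: ']' matches '['; pop; stack = {(
pos 14: push '('; stack = {((
pos 15: push '['; stack = {(([
pos 16: ']' matches '['; pop; stack = {((
pos 17: ')' matches '('; pop; stack = {(
pos 18: push '['; stack = {([
pos 19: saw closer ')' but top of stack is '[' (expected ']') → INVALID
Verdict: type mismatch at position 19: ')' closes '[' → no

Answer: no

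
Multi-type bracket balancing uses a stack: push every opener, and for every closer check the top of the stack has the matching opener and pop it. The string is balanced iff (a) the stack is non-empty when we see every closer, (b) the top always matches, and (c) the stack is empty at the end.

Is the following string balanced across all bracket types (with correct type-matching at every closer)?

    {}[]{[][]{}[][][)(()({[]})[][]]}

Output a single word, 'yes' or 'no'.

pos 0: push '{'; stack = {
pos 1: '}' matches '{'; pop; stack = (empty)
pos 2: push '['; stack = [
pos 3: ']' matches '['; pop; stack = (empty)
pos 4: push '{'; stack = {
pos 5: push '['; stack = {[
pos 6: ']' matches '['; pop; stack = {
pos 7: push '['; stack = {[
pos 8: ']' matches '['; pop; stack = {
pos 9: push '{'; stack = {{
pos 10: '}' matches '{'; pop; stack = {
pos 11: push '['; stack = {[
pos 12: ']' matches '['; pop; stack = {
pos 13: push '['; stack = {[
pos 14: ']' matches '['; pop; stack = {
pos 15: push '['; stack = {[
pos 16: saw closer ')' but top of stack is '[' (expected ']') → INVALID
Verdict: type mismatch at position 16: ')' closes '[' → no

Answer: no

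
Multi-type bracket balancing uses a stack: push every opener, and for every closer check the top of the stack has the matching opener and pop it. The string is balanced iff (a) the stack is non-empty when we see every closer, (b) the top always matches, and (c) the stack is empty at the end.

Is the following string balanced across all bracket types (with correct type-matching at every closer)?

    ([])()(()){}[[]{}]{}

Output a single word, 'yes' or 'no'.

pos 0: push '('; stack = (
pos 1: push '['; stack = ([
pos 2: ']' matches '['; pop; stack = (
pos 3: ')' matches '('; pop; stack = (empty)
pos 4: push '('; stack = (
pos 5: ')' matches '('; pop; stack = (empty)
pos 6: push '('; stack = (
pos 7: push '('; stack = ((
pos 8: ')' matches '('; pop; stack = (
pos 9: ')' matches '('; pop; stack = (empty)
pos 10: push '{'; stack = {
pos 11: '}' matches '{'; pop; stack = (empty)
pos 12: push '['; stack = [
pos 13: push '['; stack = [[
pos 14: ']' matches '['; pop; stack = [
pos 15: push '{'; stack = [{
pos 16: '}' matches '{'; pop; stack = [
pos 17: ']' matches '['; pop; stack = (empty)
pos 18: push '{'; stack = {
pos 19: '}' matches '{'; pop; stack = (empty)
end: stack empty → VALID
Verdict: properly nested → yes

Answer: yes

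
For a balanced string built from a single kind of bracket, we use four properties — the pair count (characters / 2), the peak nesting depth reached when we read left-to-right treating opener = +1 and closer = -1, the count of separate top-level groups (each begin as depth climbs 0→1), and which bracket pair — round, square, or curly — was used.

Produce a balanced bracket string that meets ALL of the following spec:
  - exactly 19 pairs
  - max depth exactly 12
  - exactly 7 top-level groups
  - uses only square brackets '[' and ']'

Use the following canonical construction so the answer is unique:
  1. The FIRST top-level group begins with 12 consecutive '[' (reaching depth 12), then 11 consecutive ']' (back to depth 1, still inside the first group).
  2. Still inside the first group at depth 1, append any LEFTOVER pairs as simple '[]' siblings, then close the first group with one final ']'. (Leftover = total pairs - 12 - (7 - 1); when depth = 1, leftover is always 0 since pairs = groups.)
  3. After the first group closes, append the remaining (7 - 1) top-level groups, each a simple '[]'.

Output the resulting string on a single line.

Spec: pairs=19 depth=12 groups=7
Leftover pairs = 19 - 12 - (7-1) = 1
First group: deep chain of depth 12 + 1 sibling pairs
Remaining 6 groups: simple '[]' each

Answer: [[[[[[[[[[[[]]]]]]]]]]][]][][][][][][]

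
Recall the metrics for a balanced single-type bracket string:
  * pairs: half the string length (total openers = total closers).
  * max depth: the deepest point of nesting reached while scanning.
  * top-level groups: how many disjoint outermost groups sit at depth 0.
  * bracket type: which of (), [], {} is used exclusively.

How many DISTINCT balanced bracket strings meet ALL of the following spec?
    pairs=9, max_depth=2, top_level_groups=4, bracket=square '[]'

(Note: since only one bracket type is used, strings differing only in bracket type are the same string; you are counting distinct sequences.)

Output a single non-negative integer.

Answer: 56

Derivation:
Spec: pairs=9 depth=2 groups=4
Count(depth <= 2) = 56
Count(depth <= 1) = 0
Count(depth == 2) = 56 - 0 = 56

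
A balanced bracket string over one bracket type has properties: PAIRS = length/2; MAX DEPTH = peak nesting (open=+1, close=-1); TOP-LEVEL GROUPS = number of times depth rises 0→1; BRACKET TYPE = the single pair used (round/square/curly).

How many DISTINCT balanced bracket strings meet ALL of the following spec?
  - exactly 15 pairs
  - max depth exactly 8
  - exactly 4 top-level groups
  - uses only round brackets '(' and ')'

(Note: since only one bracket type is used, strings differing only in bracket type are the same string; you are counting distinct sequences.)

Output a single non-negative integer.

Answer: 26500

Derivation:
Spec: pairs=15 depth=8 groups=4
Count(depth <= 8) = 1181740
Count(depth <= 7) = 1155240
Count(depth == 8) = 1181740 - 1155240 = 26500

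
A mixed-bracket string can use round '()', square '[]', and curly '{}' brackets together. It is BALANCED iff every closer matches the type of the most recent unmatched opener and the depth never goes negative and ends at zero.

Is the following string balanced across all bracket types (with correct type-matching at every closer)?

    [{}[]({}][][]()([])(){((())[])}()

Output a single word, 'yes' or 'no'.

pos 0: push '['; stack = [
pos 1: push '{'; stack = [{
pos 2: '}' matches '{'; pop; stack = [
pos 3: push '['; stack = [[
pos 4: ']' matches '['; pop; stack = [
pos 5: push '('; stack = [(
pos 6: push '{'; stack = [({
pos 7: '}' matches '{'; pop; stack = [(
pos 8: saw closer ']' but top of stack is '(' (expected ')') → INVALID
Verdict: type mismatch at position 8: ']' closes '(' → no

Answer: no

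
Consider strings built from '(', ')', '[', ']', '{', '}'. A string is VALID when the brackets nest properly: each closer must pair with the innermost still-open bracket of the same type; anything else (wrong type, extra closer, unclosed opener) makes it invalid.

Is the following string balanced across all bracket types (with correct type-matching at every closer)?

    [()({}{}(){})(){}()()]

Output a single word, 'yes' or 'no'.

pos 0: push '['; stack = [
pos 1: push '('; stack = [(
pos 2: ')' matches '('; pop; stack = [
pos 3: push '('; stack = [(
pos 4: push '{'; stack = [({
pos 5: '}' matches '{'; pop; stack = [(
pos 6: push '{'; stack = [({
pos 7: '}' matches '{'; pop; stack = [(
pos 8: push '('; stack = [((
pos 9: ')' matches '('; pop; stack = [(
pos 10: push '{'; stack = [({
pos 11: '}' matches '{'; pop; stack = [(
pos 12: ')' matches '('; pop; stack = [
pos 13: push '('; stack = [(
pos 14: ')' matches '('; pop; stack = [
pos 15: push '{'; stack = [{
pos 16: '}' matches '{'; pop; stack = [
pos 17: push '('; stack = [(
pos 18: ')' matches '('; pop; stack = [
pos 19: push '('; stack = [(
pos 20: ')' matches '('; pop; stack = [
pos 21: ']' matches '['; pop; stack = (empty)
end: stack empty → VALID
Verdict: properly nested → yes

Answer: yes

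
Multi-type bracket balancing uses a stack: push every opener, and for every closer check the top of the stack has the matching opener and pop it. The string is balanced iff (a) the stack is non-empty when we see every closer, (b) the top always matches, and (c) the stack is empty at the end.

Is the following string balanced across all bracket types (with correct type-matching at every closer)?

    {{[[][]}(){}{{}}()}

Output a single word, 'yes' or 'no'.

pos 0: push '{'; stack = {
pos 1: push '{'; stack = {{
pos 2: push '['; stack = {{[
pos 3: push '['; stack = {{[[
pos 4: ']' matches '['; pop; stack = {{[
pos 5: push '['; stack = {{[[
pos 6: ']' matches '['; pop; stack = {{[
pos 7: saw closer '}' but top of stack is '[' (expected ']') → INVALID
Verdict: type mismatch at position 7: '}' closes '[' → no

Answer: no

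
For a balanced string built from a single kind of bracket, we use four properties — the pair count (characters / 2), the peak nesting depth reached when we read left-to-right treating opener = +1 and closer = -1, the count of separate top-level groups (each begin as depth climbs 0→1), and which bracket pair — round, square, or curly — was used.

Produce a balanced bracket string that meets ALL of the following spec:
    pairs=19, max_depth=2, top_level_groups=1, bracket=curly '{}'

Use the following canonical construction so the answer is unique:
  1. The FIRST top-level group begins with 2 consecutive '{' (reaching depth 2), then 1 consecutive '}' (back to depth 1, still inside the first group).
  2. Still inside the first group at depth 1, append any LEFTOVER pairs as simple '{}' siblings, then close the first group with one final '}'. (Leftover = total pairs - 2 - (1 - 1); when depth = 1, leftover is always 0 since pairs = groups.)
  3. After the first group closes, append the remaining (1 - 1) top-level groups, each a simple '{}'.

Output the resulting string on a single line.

Spec: pairs=19 depth=2 groups=1
Leftover pairs = 19 - 2 - (1-1) = 17
First group: deep chain of depth 2 + 17 sibling pairs
Remaining 0 groups: simple '{}' each

Answer: {{}{}{}{}{}{}{}{}{}{}{}{}{}{}{}{}{}{}}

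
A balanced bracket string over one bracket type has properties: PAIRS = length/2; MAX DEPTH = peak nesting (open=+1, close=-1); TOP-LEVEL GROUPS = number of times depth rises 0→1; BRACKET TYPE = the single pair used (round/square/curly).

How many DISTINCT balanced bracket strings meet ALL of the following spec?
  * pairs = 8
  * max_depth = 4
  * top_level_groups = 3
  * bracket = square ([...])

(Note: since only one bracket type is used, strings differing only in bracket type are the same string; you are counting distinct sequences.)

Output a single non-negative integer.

Answer: 99

Derivation:
Spec: pairs=8 depth=4 groups=3
Count(depth <= 4) = 267
Count(depth <= 3) = 168
Count(depth == 4) = 267 - 168 = 99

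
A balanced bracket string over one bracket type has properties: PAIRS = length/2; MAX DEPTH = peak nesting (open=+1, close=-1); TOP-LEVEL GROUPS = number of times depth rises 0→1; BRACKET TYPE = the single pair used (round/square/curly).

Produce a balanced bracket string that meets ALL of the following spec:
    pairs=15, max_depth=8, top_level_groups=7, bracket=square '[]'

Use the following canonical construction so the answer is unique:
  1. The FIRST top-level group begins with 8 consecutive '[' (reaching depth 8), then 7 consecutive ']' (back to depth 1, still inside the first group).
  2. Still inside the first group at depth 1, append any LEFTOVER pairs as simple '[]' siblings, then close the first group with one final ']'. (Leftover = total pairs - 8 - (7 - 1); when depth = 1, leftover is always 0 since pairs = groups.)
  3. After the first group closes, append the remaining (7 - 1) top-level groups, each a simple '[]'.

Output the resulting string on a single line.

Answer: [[[[[[[[]]]]]]][]][][][][][][]

Derivation:
Spec: pairs=15 depth=8 groups=7
Leftover pairs = 15 - 8 - (7-1) = 1
First group: deep chain of depth 8 + 1 sibling pairs
Remaining 6 groups: simple '[]' each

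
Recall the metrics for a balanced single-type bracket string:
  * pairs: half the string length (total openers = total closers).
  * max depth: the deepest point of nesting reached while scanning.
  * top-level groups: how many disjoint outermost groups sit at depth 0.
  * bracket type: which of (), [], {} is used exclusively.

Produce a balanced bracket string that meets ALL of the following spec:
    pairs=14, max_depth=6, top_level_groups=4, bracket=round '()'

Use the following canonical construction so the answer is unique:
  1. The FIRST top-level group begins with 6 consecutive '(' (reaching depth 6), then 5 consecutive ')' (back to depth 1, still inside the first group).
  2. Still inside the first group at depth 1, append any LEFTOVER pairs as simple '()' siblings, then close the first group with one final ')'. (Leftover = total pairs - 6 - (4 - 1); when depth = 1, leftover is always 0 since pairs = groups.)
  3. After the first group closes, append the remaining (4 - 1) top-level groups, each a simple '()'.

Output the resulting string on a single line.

Spec: pairs=14 depth=6 groups=4
Leftover pairs = 14 - 6 - (4-1) = 5
First group: deep chain of depth 6 + 5 sibling pairs
Remaining 3 groups: simple '()' each

Answer: (((((()))))()()()()())()()()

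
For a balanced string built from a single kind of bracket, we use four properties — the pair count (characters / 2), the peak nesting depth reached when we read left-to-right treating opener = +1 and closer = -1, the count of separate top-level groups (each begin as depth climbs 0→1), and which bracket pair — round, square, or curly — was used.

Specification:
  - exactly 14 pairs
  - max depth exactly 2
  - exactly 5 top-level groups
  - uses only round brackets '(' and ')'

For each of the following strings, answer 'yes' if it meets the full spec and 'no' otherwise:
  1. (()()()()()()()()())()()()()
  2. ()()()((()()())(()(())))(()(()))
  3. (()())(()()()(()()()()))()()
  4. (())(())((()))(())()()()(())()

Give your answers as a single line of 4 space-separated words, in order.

String 1 '(()()()()()()()()())()()()()': depth seq [1 2 1 2 1 2 1 2 1 2 1 2 1 2 1 2 1 2 1 0 1 0 1 0 1 0 1 0]
  -> pairs=14 depth=2 groups=5 -> yes
String 2 '()()()((()()())(()(())))(()(()))': depth seq [1 0 1 0 1 0 1 2 3 2 3 2 3 2 1 2 3 2 3 4 3 2 1 0 1 2 1 2 3 2 1 0]
  -> pairs=16 depth=4 groups=5 -> no
String 3 '(()())(()()()(()()()()))()()': depth seq [1 2 1 2 1 0 1 2 1 2 1 2 1 2 3 2 3 2 3 2 3 2 1 0 1 0 1 0]
  -> pairs=14 depth=3 groups=4 -> no
String 4 '(())(())((()))(())()()()(())()': depth seq [1 2 1 0 1 2 1 0 1 2 3 2 1 0 1 2 1 0 1 0 1 0 1 0 1 2 1 0 1 0]
  -> pairs=15 depth=3 groups=9 -> no

Answer: yes no no no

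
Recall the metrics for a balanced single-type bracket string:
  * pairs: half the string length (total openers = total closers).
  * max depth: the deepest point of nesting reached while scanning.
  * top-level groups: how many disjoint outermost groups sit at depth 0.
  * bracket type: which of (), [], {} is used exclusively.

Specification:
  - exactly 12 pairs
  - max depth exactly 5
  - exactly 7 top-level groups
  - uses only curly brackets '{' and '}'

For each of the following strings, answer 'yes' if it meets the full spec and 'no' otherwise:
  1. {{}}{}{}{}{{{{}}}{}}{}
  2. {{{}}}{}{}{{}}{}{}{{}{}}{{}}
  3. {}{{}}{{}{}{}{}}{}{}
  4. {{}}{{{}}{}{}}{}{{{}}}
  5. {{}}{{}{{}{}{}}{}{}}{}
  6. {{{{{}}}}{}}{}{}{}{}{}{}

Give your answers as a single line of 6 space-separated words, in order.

String 1 '{{}}{}{}{}{{{{}}}{}}{}': depth seq [1 2 1 0 1 0 1 0 1 0 1 2 3 4 3 2 1 2 1 0 1 0]
  -> pairs=11 depth=4 groups=6 -> no
String 2 '{{{}}}{}{}{{}}{}{}{{}{}}{{}}': depth seq [1 2 3 2 1 0 1 0 1 0 1 2 1 0 1 0 1 0 1 2 1 2 1 0 1 2 1 0]
  -> pairs=14 depth=3 groups=8 -> no
String 3 '{}{{}}{{}{}{}{}}{}{}': depth seq [1 0 1 2 1 0 1 2 1 2 1 2 1 2 1 0 1 0 1 0]
  -> pairs=10 depth=2 groups=5 -> no
String 4 '{{}}{{{}}{}{}}{}{{{}}}': depth seq [1 2 1 0 1 2 3 2 1 2 1 2 1 0 1 0 1 2 3 2 1 0]
  -> pairs=11 depth=3 groups=4 -> no
String 5 '{{}}{{}{{}{}{}}{}{}}{}': depth seq [1 2 1 0 1 2 1 2 3 2 3 2 3 2 1 2 1 2 1 0 1 0]
  -> pairs=11 depth=3 groups=3 -> no
String 6 '{{{{{}}}}{}}{}{}{}{}{}{}': depth seq [1 2 3 4 5 4 3 2 1 2 1 0 1 0 1 0 1 0 1 0 1 0 1 0]
  -> pairs=12 depth=5 groups=7 -> yes

Answer: no no no no no yes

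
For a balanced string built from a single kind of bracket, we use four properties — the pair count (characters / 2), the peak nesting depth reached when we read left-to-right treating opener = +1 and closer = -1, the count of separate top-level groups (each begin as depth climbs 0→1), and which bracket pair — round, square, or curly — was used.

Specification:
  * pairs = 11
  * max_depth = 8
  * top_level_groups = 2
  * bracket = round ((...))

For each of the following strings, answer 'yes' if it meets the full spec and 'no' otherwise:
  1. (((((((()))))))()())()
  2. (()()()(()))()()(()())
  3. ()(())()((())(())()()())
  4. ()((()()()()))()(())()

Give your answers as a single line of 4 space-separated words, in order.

String 1 '(((((((()))))))()())()': depth seq [1 2 3 4 5 6 7 8 7 6 5 4 3 2 1 2 1 2 1 0 1 0]
  -> pairs=11 depth=8 groups=2 -> yes
String 2 '(()()()(()))()()(()())': depth seq [1 2 1 2 1 2 1 2 3 2 1 0 1 0 1 0 1 2 1 2 1 0]
  -> pairs=11 depth=3 groups=4 -> no
String 3 '()(())()((())(())()()())': depth seq [1 0 1 2 1 0 1 0 1 2 3 2 1 2 3 2 1 2 1 2 1 2 1 0]
  -> pairs=12 depth=3 groups=4 -> no
String 4 '()((()()()()))()(())()': depth seq [1 0 1 2 3 2 3 2 3 2 3 2 1 0 1 0 1 2 1 0 1 0]
  -> pairs=11 depth=3 groups=5 -> no

Answer: yes no no no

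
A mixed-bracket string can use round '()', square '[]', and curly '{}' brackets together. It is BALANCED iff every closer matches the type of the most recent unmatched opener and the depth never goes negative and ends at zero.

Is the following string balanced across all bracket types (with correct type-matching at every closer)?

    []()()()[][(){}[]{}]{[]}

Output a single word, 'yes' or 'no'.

Answer: yes

Derivation:
pos 0: push '['; stack = [
pos 1: ']' matches '['; pop; stack = (empty)
pos 2: push '('; stack = (
pos 3: ')' matches '('; pop; stack = (empty)
pos 4: push '('; stack = (
pos 5: ')' matches '('; pop; stack = (empty)
pos 6: push '('; stack = (
pos 7: ')' matches '('; pop; stack = (empty)
pos 8: push '['; stack = [
pos 9: ']' matches '['; pop; stack = (empty)
pos 10: push '['; stack = [
pos 11: push '('; stack = [(
pos 12: ')' matches '('; pop; stack = [
pos 13: push '{'; stack = [{
pos 14: '}' matches '{'; pop; stack = [
pos 15: push '['; stack = [[
pos 16: ']' matches '['; pop; stack = [
pos 17: push '{'; stack = [{
pos 18: '}' matches '{'; pop; stack = [
pos 19: ']' matches '['; pop; stack = (empty)
pos 20: push '{'; stack = {
pos 21: push '['; stack = {[
pos 22: ']' matches '['; pop; stack = {
pos 23: '}' matches '{'; pop; stack = (empty)
end: stack empty → VALID
Verdict: properly nested → yes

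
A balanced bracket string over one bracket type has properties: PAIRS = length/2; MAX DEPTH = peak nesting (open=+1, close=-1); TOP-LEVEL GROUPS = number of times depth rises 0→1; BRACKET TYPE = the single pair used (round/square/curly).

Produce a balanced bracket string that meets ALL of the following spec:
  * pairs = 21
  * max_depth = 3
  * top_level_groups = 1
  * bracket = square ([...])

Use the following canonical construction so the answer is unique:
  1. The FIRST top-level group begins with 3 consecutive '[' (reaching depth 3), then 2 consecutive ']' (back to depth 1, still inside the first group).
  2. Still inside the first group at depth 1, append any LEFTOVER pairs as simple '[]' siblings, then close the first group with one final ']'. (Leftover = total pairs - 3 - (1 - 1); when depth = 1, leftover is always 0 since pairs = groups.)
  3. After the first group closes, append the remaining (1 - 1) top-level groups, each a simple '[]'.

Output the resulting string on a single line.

Spec: pairs=21 depth=3 groups=1
Leftover pairs = 21 - 3 - (1-1) = 18
First group: deep chain of depth 3 + 18 sibling pairs
Remaining 0 groups: simple '[]' each

Answer: [[[]][][][][][][][][][][][][][][][][][][]]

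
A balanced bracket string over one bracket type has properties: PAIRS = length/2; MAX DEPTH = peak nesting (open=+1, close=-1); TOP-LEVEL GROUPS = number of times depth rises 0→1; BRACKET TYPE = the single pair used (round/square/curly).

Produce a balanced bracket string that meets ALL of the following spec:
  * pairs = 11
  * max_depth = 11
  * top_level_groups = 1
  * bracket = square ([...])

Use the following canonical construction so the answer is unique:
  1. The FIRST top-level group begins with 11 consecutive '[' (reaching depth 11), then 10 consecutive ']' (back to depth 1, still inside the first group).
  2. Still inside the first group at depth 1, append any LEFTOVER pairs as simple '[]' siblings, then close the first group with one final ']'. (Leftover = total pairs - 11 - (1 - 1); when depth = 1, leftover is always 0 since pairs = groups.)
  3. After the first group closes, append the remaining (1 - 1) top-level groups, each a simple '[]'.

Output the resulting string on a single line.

Answer: [[[[[[[[[[[]]]]]]]]]]]

Derivation:
Spec: pairs=11 depth=11 groups=1
Leftover pairs = 11 - 11 - (1-1) = 0
First group: deep chain of depth 11 + 0 sibling pairs
Remaining 0 groups: simple '[]' each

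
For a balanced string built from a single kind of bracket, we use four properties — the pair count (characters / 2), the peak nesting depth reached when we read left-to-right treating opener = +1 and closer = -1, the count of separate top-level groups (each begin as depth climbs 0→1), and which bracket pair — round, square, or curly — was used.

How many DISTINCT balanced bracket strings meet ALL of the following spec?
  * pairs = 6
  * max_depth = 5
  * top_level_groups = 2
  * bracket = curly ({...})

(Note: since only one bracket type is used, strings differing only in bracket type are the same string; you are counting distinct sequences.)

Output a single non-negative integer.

Answer: 2

Derivation:
Spec: pairs=6 depth=5 groups=2
Count(depth <= 5) = 42
Count(depth <= 4) = 40
Count(depth == 5) = 42 - 40 = 2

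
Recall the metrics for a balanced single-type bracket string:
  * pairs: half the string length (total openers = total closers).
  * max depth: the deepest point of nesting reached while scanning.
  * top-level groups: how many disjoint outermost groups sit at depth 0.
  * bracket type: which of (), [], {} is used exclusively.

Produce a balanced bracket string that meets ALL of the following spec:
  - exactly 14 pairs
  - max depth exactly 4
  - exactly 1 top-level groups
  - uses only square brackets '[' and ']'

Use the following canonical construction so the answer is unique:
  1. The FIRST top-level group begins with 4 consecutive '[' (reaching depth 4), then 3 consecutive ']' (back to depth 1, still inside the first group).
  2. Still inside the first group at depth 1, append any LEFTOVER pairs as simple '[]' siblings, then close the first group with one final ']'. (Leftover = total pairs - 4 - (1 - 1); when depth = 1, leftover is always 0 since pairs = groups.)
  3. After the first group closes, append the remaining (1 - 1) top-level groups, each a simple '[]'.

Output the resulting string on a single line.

Answer: [[[[]]][][][][][][][][][][]]

Derivation:
Spec: pairs=14 depth=4 groups=1
Leftover pairs = 14 - 4 - (1-1) = 10
First group: deep chain of depth 4 + 10 sibling pairs
Remaining 0 groups: simple '[]' each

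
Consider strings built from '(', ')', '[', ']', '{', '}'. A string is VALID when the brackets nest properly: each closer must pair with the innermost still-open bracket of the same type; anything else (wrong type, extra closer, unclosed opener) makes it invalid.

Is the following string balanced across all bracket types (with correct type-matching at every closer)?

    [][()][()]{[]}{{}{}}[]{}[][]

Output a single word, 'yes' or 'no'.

Answer: yes

Derivation:
pos 0: push '['; stack = [
pos 1: ']' matches '['; pop; stack = (empty)
pos 2: push '['; stack = [
pos 3: push '('; stack = [(
pos 4: ')' matches '('; pop; stack = [
pos 5: ']' matches '['; pop; stack = (empty)
pos 6: push '['; stack = [
pos 7: push '('; stack = [(
pos 8: ')' matches '('; pop; stack = [
pos 9: ']' matches '['; pop; stack = (empty)
pos 10: push '{'; stack = {
pos 11: push '['; stack = {[
pos 12: ']' matches '['; pop; stack = {
pos 13: '}' matches '{'; pop; stack = (empty)
pos 14: push '{'; stack = {
pos 15: push '{'; stack = {{
pos 16: '}' matches '{'; pop; stack = {
pos 17: push '{'; stack = {{
pos 18: '}' matches '{'; pop; stack = {
pos 19: '}' matches '{'; pop; stack = (empty)
pos 20: push '['; stack = [
pos 21: ']' matches '['; pop; stack = (empty)
pos 22: push '{'; stack = {
pos 23: '}' matches '{'; pop; stack = (empty)
pos 24: push '['; stack = [
pos 25: ']' matches '['; pop; stack = (empty)
pos 26: push '['; stack = [
pos 27: ']' matches '['; pop; stack = (empty)
end: stack empty → VALID
Verdict: properly nested → yes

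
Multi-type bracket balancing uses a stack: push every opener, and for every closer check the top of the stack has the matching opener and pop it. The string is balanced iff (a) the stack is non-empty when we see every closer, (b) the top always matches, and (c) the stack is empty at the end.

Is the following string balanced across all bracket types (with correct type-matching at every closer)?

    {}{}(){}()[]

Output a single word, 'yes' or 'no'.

Answer: yes

Derivation:
pos 0: push '{'; stack = {
pos 1: '}' matches '{'; pop; stack = (empty)
pos 2: push '{'; stack = {
pos 3: '}' matches '{'; pop; stack = (empty)
pos 4: push '('; stack = (
pos 5: ')' matches '('; pop; stack = (empty)
pos 6: push '{'; stack = {
pos 7: '}' matches '{'; pop; stack = (empty)
pos 8: push '('; stack = (
pos 9: ')' matches '('; pop; stack = (empty)
pos 10: push '['; stack = [
pos 11: ']' matches '['; pop; stack = (empty)
end: stack empty → VALID
Verdict: properly nested → yes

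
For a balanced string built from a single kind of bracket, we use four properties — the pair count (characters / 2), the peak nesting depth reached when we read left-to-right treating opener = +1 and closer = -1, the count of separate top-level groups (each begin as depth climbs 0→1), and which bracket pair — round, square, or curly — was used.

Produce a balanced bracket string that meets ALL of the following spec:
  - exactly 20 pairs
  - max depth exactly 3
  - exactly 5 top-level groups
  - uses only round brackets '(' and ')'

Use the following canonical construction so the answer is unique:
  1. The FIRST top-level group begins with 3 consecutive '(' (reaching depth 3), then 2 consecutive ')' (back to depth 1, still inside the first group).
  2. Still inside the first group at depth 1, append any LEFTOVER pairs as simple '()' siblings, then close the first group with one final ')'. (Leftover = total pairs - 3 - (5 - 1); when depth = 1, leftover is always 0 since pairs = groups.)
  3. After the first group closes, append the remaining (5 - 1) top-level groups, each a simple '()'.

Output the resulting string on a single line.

Spec: pairs=20 depth=3 groups=5
Leftover pairs = 20 - 3 - (5-1) = 13
First group: deep chain of depth 3 + 13 sibling pairs
Remaining 4 groups: simple '()' each

Answer: ((())()()()()()()()()()()()()())()()()()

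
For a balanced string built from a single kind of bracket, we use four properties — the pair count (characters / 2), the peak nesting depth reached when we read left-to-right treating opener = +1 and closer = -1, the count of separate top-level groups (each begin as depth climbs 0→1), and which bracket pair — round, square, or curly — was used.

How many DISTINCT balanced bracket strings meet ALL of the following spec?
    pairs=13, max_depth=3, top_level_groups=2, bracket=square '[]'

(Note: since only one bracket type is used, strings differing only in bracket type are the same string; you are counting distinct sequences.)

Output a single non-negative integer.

Answer: 7156

Derivation:
Spec: pairs=13 depth=3 groups=2
Count(depth <= 3) = 7168
Count(depth <= 2) = 12
Count(depth == 3) = 7168 - 12 = 7156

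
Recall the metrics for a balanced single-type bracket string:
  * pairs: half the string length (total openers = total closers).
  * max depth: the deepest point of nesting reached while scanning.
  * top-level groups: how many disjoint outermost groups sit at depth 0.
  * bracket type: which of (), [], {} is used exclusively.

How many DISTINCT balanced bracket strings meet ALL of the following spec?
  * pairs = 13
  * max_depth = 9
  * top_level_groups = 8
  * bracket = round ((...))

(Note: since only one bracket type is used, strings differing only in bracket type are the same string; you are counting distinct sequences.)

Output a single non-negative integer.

Answer: 0

Derivation:
Spec: pairs=13 depth=9 groups=8
Count(depth <= 9) = 3808
Count(depth <= 8) = 3808
Count(depth == 9) = 3808 - 3808 = 0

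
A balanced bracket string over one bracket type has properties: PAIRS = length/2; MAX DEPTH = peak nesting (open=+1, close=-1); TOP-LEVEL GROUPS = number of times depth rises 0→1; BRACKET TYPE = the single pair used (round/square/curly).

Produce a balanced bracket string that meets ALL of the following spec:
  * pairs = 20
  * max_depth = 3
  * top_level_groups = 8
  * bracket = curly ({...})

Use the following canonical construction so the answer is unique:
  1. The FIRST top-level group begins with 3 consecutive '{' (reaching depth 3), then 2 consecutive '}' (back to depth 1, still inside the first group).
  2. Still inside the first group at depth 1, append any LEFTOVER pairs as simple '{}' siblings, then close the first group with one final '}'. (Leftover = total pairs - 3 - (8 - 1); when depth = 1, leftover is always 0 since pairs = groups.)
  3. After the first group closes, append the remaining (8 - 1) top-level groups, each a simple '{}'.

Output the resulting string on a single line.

Spec: pairs=20 depth=3 groups=8
Leftover pairs = 20 - 3 - (8-1) = 10
First group: deep chain of depth 3 + 10 sibling pairs
Remaining 7 groups: simple '{}' each

Answer: {{{}}{}{}{}{}{}{}{}{}{}{}}{}{}{}{}{}{}{}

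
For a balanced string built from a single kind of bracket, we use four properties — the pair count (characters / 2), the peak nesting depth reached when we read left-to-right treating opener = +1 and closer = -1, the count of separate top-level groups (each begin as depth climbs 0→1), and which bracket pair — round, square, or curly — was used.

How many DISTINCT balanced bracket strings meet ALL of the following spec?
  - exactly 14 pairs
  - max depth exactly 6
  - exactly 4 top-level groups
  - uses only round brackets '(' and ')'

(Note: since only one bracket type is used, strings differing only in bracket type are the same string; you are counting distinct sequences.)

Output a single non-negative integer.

Answer: 48570

Derivation:
Spec: pairs=14 depth=6 groups=4
Count(depth <= 6) = 304612
Count(depth <= 5) = 256042
Count(depth == 6) = 304612 - 256042 = 48570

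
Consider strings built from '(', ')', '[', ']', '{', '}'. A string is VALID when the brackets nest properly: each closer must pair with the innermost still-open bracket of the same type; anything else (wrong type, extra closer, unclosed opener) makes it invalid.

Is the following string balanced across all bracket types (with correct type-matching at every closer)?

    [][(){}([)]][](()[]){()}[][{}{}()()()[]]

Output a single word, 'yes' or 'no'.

pos 0: push '['; stack = [
pos 1: ']' matches '['; pop; stack = (empty)
pos 2: push '['; stack = [
pos 3: push '('; stack = [(
pos 4: ')' matches '('; pop; stack = [
pos 5: push '{'; stack = [{
pos 6: '}' matches '{'; pop; stack = [
pos 7: push '('; stack = [(
pos 8: push '['; stack = [([
pos 9: saw closer ')' but top of stack is '[' (expected ']') → INVALID
Verdict: type mismatch at position 9: ')' closes '[' → no

Answer: no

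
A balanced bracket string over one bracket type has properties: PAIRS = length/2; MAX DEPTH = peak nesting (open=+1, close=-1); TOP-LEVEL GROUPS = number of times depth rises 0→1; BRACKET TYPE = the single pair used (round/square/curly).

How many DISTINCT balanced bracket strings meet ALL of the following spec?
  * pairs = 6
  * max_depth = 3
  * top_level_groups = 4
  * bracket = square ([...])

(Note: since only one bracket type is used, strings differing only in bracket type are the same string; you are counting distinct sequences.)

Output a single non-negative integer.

Answer: 4

Derivation:
Spec: pairs=6 depth=3 groups=4
Count(depth <= 3) = 14
Count(depth <= 2) = 10
Count(depth == 3) = 14 - 10 = 4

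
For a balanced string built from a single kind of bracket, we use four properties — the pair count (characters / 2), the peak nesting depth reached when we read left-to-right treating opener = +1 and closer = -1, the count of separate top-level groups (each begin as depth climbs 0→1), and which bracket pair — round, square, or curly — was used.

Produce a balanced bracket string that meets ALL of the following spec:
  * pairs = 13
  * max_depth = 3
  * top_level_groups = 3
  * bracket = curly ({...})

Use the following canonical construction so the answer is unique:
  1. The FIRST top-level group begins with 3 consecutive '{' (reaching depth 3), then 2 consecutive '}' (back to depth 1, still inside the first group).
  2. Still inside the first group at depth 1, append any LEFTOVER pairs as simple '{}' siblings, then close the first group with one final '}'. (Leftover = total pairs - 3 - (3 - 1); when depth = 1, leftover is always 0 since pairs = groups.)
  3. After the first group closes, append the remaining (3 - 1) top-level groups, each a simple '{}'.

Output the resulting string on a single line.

Answer: {{{}}{}{}{}{}{}{}{}{}}{}{}

Derivation:
Spec: pairs=13 depth=3 groups=3
Leftover pairs = 13 - 3 - (3-1) = 8
First group: deep chain of depth 3 + 8 sibling pairs
Remaining 2 groups: simple '{}' each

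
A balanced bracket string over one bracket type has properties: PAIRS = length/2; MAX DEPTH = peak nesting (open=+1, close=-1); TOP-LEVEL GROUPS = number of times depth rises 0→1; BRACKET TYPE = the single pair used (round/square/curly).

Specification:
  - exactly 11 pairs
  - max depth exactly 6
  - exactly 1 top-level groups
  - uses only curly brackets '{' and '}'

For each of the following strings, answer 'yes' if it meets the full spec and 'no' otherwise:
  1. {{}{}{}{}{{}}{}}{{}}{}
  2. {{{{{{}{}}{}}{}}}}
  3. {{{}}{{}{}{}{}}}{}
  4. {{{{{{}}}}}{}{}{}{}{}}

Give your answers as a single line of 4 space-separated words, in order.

Answer: no no no yes

Derivation:
String 1 '{{}{}{}{}{{}}{}}{{}}{}': depth seq [1 2 1 2 1 2 1 2 1 2 3 2 1 2 1 0 1 2 1 0 1 0]
  -> pairs=11 depth=3 groups=3 -> no
String 2 '{{{{{{}{}}{}}{}}}}': depth seq [1 2 3 4 5 6 5 6 5 4 5 4 3 4 3 2 1 0]
  -> pairs=9 depth=6 groups=1 -> no
String 3 '{{{}}{{}{}{}{}}}{}': depth seq [1 2 3 2 1 2 3 2 3 2 3 2 3 2 1 0 1 0]
  -> pairs=9 depth=3 groups=2 -> no
String 4 '{{{{{{}}}}}{}{}{}{}{}}': depth seq [1 2 3 4 5 6 5 4 3 2 1 2 1 2 1 2 1 2 1 2 1 0]
  -> pairs=11 depth=6 groups=1 -> yes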